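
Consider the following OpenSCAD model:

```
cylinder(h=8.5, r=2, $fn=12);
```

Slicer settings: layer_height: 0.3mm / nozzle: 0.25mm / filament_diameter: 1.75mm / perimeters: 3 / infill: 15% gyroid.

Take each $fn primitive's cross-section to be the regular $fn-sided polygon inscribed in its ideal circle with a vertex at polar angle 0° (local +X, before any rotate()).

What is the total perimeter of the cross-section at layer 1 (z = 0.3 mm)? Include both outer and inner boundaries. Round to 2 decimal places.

At z = 0.3 mm: the r=2 cylinder contributes a regular 12-gon of circumradius 2 (perimeter = 2·12·2.000·sin(180°/12) = 12.42 mm). Overall, the cross-section is a single solid region. Total boundary length (outer) = 12.42 mm.

12.42 mm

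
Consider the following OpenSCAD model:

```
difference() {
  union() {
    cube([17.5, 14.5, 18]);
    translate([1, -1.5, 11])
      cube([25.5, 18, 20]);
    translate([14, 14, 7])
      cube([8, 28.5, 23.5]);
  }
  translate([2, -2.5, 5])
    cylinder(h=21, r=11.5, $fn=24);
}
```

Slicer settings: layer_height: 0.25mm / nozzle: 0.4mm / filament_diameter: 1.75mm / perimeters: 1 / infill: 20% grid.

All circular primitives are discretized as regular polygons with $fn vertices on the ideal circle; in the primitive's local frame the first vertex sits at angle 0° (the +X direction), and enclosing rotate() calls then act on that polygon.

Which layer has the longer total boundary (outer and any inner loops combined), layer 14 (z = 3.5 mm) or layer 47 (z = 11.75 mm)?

layer 47 (z = 11.75 mm)

Layer 14 (z = 3.5): the 17.5×14.5 cube contributes its full rectangle (perimeter 64.00 mm); the cube at (1, -1.5) is absent (z outside [11, 31]); the cube at (14, 14) does not reach this height (z outside [7, 30.5]); Taking the union: only the 17.5×14.5 cube is present, so the union is just that shape — boundary = 64.00 mm; the cylinder at (2, -2.5) is absent (z outside [5, 26]); After the difference (first − rest): none of the subtracted shapes is present at this height, so the result so far is unchanged — boundary = 64.00 mm. So its perimeter = 64.00 mm. Layer 47 (z = 11.75): the cube (footprint 17.5×14.5) is included at this height (perimeter 64.00 mm); the 25.5×18 cube at (1, -1.5) contributes its full rectangle (perimeter 87.00 mm); the 8×28.5 cube at (14, 14) contributes its full rectangle (perimeter 73.00 mm); Merging all regions: the regions partially overlap (shared area 259.25 mm²), so the edge portions inside another operand are dropped and the merged outline is re-measured after clipping — boundary = 141.00 mm; the r=11.5 cylinder at (2, -2.5) contributes a regular 24-gon of circumradius 11.5 (perimeter = 2·24·11.500·sin(180°/24) = 72.05 mm); Taking the first minus the rest: starting from that combined region, the r=11.5 cylinder at (2, -2.5) partially overlaps it — only the 110.49 mm² overlap (of its 410.75 mm²) is removed, clipping the outline — boundary = 136.42 mm. So its perimeter = 136.42 mm. Layer 47 is larger (136.42 vs 64.00 mm).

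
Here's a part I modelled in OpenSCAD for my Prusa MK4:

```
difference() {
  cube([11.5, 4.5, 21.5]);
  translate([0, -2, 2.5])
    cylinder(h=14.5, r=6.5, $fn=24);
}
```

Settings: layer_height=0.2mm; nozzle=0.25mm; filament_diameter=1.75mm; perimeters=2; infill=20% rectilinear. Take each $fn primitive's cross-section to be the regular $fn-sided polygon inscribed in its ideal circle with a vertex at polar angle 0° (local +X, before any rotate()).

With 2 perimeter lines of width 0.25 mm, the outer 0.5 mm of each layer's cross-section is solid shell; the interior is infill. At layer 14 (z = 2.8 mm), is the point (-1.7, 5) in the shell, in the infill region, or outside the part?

At z = 2.8 mm: the 11.5×4.5 cube contributes its full rectangle; the cylinder at (0, -2): section is a regular 24-gon, circumradius r=6.5; Taking the first minus the rest: starting from the 11.5×4.5 cube, the r=6.5 cylinder at (0, -2) partially overlaps it — only the 20.08 mm² overlap (of its 131.22 mm²) is removed, clipping the outline — 1 connected region. Overall, the cross-section is a single solid region. The nearest boundary edge runs (1.68, 4.28)→(0.00, 4.50); distance from the point to it = 1.77 mm. The point is not inside any of the regions above, so it lies outside the cross-section (1.77 mm from the nearest boundary).

outside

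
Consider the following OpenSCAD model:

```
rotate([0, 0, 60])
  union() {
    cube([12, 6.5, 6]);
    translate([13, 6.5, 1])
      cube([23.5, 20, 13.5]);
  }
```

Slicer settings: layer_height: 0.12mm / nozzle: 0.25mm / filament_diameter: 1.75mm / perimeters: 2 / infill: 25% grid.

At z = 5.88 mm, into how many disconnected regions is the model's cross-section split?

2

At z = 5.88 mm: the 12×6.5 cube contributes its full rectangle; the cube at (13, 6.5) (footprint 23.5×20) is included at this height; Merging all regions: the 2 present regions are separate (no shared area or edge), so areas and boundary lengths simply add and each stays a separate island — 2 connected regions; (whole slice rotated 60° about Z — lengths, areas and connectivity unchanged). The result has 2 disconnected regions.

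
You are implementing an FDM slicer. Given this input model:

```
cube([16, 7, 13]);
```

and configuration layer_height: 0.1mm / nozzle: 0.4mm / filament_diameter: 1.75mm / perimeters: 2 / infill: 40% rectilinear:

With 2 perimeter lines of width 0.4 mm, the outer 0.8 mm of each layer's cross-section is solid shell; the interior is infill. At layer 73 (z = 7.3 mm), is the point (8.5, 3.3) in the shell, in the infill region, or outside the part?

At z = 7.3 mm: the cube is present — its section is the full 16×7 rectangle. Overall, the cross-section is a single solid region. The nearest boundary edge runs (0.00, 0.00)→(16.00, 0.00); distance from the point to it = 3.30 mm. The point is inside the cross-section and 3.30 mm from the nearest boundary — more than the 0.8 mm shell width (2 × 0.4), so it's in the infill interior.

infill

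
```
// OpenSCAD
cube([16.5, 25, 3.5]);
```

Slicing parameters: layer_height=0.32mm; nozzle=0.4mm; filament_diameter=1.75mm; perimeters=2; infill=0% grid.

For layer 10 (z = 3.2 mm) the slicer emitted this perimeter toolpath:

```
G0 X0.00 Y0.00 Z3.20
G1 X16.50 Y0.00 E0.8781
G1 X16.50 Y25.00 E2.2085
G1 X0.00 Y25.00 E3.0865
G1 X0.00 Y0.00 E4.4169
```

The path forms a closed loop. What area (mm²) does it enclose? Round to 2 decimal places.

412.50 mm²

Apply the shoelace formula to the sequence of (X, Y) vertices; enclosed area = 412.50 mm².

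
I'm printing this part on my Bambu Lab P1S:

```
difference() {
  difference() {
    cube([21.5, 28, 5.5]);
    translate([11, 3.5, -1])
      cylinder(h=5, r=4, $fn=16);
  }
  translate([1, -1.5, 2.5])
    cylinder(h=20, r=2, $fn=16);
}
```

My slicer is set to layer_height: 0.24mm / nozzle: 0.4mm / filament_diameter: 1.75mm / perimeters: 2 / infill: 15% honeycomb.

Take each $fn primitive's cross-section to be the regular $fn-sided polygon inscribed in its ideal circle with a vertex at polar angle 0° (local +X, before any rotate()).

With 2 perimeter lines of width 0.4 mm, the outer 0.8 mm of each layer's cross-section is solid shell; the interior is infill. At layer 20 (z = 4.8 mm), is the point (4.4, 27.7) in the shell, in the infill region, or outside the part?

shell

At z = 4.8 mm: the 21.5×28 cube contributes its full rectangle; the cylinder at (11, 3.5) does not reach this height (z outside [-1, 4]); After the difference (first − rest): none of the subtracted shapes is present at this height, so the 21.5×28 cube is unchanged — 1 connected region; the r=2 cylinder at (1, -1.5) gives a regular 16-gon of circumradius 2 (constant along its height); Taking the first minus the rest: starting from that combined region, the r=2 cylinder at (1, -1.5) partially overlaps it — only the 0.80 mm² overlap (of its 12.25 mm²) is removed, clipping the outline — 1 connected region. Overall, the cross-section is a single solid region. The nearest boundary edge runs (0.00, 28.00)→(21.50, 28.00); distance from the point to it = 0.30 mm. The point is inside the cross-section, 0.30 mm from the nearest boundary — within the 0.8 mm shell band (2 × 0.4).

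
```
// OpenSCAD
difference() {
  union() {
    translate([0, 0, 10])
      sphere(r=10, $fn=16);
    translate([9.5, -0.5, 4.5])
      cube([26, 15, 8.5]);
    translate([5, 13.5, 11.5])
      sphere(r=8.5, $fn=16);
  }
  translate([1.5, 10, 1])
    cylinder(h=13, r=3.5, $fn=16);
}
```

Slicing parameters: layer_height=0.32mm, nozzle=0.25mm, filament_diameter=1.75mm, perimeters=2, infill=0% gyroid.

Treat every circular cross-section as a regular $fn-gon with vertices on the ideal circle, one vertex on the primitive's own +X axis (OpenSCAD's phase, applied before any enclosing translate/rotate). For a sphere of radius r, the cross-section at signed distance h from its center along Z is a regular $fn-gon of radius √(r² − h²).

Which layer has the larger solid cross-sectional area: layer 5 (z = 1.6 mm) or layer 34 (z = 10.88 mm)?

layer 34 (z = 10.88 mm)

Layer 5 (z = 1.6): the r=10 sphere slices to a regular 16-gon of circumradius 5.426 (√(r²−h²) with h=8.4 from center) (area = (16/2)·5.426²·sin(360°/16) = 90.13 mm²); the cube at (9.5, -0.5) does not reach this height (z outside [4.5, 13]); the sphere at (5, 13.5) does not reach this height (|z−center|=9.900 > r=8.5); Combining (union): only the r=10 sphere is present, so the union is just that shape — area = 90.13 mm²; the r=3.5 cylinder at (1.5, 10) gives a regular 16-gon of circumradius 3.5 (constant along its height) (area = (16/2)·3.500²·sin(360°/16) = 37.50 mm²); Subtracting the remaining from the first: starting from that combined region (90.13 mm²), the r=3.5 cylinder at (1.5, 10) misses the remaining region (no effect) — area = 90.13 mm². So its area = 90.13 mm². Layer 34 (z = 10.88): the r=10 sphere slices to a regular 16-gon of circumradius 9.961 (√(r²−h²) with h=0.88 from center) (area = (16/2)·9.961²·sin(360°/16) = 303.78 mm²); the 26×15 cube at (9.5, -0.5) contributes its full rectangle (area 390.00 mm²); the sphere at (5, 13.5): section is a regular 16-gon, circumradius = √(r²−h²) = √(8.5²−0.62²) = 8.477 (area = (16/2)·8.477²·sin(360°/16) = 220.01 mm²); Merging all regions: the regions partially overlap — summed areas 913.79 mm² minus the doubly-counted overlap 52.58 mm² gives 861.21 mm² — area = 861.21 mm²; the r=3.5 cylinder at (1.5, 10) contributes a regular 16-gon of circumradius 3.5 (area = (16/2)·3.500²·sin(360°/16) = 37.50 mm²); After the difference (first − rest): starting from that combined region (861.21 mm²), the r=3.5 cylinder at (1.5, 10) lies wholly inside it (removes its full 37.50 mm² and its 21.85 mm outline becomes a hole wall) — area = 823.71 mm². So its area = 823.71 mm². Layer 34 is larger (823.71 vs 90.13 mm²).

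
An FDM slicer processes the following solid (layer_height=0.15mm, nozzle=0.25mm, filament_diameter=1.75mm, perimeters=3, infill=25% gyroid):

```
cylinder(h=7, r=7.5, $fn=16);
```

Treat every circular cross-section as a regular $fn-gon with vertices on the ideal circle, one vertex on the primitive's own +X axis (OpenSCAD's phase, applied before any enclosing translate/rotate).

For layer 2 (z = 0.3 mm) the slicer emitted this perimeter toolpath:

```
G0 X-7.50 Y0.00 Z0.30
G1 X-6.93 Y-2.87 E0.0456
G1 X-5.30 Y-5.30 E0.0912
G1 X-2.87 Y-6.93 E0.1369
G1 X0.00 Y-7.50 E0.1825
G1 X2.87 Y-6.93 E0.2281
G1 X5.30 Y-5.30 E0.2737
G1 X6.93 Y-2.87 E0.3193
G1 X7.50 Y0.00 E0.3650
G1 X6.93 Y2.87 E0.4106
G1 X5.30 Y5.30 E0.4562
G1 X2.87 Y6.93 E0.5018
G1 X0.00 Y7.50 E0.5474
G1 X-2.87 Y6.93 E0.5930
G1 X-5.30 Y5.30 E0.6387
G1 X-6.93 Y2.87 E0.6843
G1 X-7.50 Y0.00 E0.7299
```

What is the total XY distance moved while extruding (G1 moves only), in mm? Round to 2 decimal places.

46.82 mm

Sum the Euclidean lengths of each G1 segment: total = 46.82 mm.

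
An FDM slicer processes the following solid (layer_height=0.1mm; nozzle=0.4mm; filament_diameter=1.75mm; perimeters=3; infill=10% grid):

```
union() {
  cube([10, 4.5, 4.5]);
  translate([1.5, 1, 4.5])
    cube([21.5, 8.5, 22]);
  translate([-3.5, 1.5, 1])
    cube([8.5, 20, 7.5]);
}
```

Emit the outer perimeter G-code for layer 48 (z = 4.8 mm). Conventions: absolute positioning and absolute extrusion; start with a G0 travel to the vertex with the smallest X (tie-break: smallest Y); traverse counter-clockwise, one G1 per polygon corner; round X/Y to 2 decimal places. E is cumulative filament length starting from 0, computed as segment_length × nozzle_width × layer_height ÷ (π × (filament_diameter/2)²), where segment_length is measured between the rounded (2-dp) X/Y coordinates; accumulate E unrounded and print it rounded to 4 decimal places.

At z = 4.8 mm: the cube is absent (z outside [0, 4.5]); the cube at (1.5, 1) is present — its section is the full 21.5×8.5 rectangle; the cube at (-3.5, 1.5) is present — its section is the full 8.5×20 rectangle; Combining (union): the regions partially overlap (shared area 28.00 mm²), so overlapping operands fuse into one piece — 1 connected region. The outline is a single polygon with 8 vertices. Extrusion per mm of travel: 0.4 × 0.1 / (π × 0.875²) = 0.016630. Accumulating E over each segment gives final E = 1.5632.

G0 X-3.50 Y1.50 Z4.80
G1 X1.50 Y1.50 E0.0832
G1 X1.50 Y1.00 E0.0915
G1 X23.00 Y1.00 E0.4490
G1 X23.00 Y9.50 E0.5904
G1 X5.00 Y9.50 E0.8897
G1 X5.00 Y21.50 E1.0893
G1 X-3.50 Y21.50 E1.2306
G1 X-3.50 Y1.50 E1.5632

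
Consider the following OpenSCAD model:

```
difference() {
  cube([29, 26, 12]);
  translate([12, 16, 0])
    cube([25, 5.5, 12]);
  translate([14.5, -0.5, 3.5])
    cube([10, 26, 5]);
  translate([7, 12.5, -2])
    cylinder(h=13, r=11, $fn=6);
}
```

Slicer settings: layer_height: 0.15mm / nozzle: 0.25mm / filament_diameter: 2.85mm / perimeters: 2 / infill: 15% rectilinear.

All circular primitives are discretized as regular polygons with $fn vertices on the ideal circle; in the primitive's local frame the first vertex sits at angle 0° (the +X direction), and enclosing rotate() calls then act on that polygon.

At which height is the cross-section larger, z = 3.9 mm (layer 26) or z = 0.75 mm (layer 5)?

layer 5 (z = 0.75 mm)

Layer 26 (z = 3.9): the cube (footprint 29×26) is included at this height (area 754.00 mm²); the 25×5.5 cube at (12, 16) contributes its full rectangle (area 137.50 mm²); the cube at (14.5, -0.5) is present — its section is the full 10×26 rectangle (area 260.00 mm²); the r=11 cylinder at (7, 12.5) contributes a regular 6-gon of circumradius 11 (area = (6/2)·11.000²·sin(360°/6) = 314.37 mm²); After the difference (first − rest): starting from the 29×26 cube (754.00 mm²), the 25×5.5 cube at (12, 16) partially overlaps it — only the 93.50 mm² overlap (of its 137.50 mm²) is removed, clipping the outline; the 10×26 cube at (14.5, -0.5) partially overlaps it — only the 200.00 mm² overlap (of its 260.00 mm²) is removed, clipping the outline; the r=11 cylinder at (7, 12.5) partially overlaps it — only the 254.18 mm² overlap (of its 314.37 mm²) is removed, clipping the outline — area = 206.32 mm². So its area = 206.32 mm². Layer 5 (z = 0.75): the 29×26 cube contributes its full rectangle (area 754.00 mm²); the cube at (12, 16) (footprint 25×5.5) is included at this height (area 137.50 mm²); the cube at (14.5, -0.5) is not intersected at this z (z outside [3.5, 8.5]); the r=11 cylinder at (7, 12.5) gives a regular 6-gon of circumradius 11 (constant along its height) (area = (6/2)·11.000²·sin(360°/6) = 314.37 mm²); After the difference (first − rest): starting from the 29×26 cube (754.00 mm²), the 25×5.5 cube at (12, 16) partially overlaps it — only the 93.50 mm² overlap (of its 137.50 mm²) is removed, clipping the outline; the r=11 cylinder at (7, 12.5) partially overlaps it — only the 273.50 mm² overlap (of its 314.37 mm²) is removed, clipping the outline — area = 387.00 mm². So its area = 387.00 mm². Layer 5 is larger (387.00 vs 206.32 mm²).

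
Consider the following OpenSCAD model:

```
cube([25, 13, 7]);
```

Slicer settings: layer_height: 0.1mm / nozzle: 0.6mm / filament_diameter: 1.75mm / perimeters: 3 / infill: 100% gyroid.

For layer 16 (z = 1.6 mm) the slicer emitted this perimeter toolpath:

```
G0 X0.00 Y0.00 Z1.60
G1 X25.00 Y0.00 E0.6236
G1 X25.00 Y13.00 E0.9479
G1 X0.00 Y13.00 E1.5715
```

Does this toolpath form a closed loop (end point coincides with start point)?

no

Start point (G0): (0.00, 0.00). End point (last G1): the path does not return to the start — open.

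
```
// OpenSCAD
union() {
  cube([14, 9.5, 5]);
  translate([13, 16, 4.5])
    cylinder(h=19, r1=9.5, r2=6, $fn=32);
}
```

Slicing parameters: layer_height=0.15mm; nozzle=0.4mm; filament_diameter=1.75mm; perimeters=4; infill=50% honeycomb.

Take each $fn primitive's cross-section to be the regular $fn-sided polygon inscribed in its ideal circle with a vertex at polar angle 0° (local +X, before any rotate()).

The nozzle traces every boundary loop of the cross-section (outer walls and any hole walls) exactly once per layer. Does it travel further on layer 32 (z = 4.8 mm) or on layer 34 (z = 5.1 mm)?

layer 32 (z = 4.8 mm)

Layer 32 (z = 4.8): the cube (footprint 14×9.5) is included at this height (perimeter 47.00 mm); the cone at (13, 16) contributes a regular 32-gon of circumradius 9.445 (interpolated between r1=9.5 and r2=6 at t=0.016) (perimeter = 2·32·9.445·sin(180°/32) = 59.25 mm); Taking the union: the regions partially overlap (shared area 16.60 mm²), so the edge portions inside another operand are dropped and the merged outline is re-measured after clipping — boundary = 86.93 mm. So its perimeter = 86.93 mm. Layer 34 (z = 5.1): the cube is absent (z outside [0, 5]); the cone at (13, 16) contributes a regular 32-gon of circumradius 9.389 (interpolated between r1=9.5 and r2=6 at t=0.032) (perimeter = 2·32·9.389·sin(180°/32) = 58.90 mm); Taking the union: only the cone at (13, 16) is present, so the union is just that shape — boundary = 58.90 mm. So its perimeter = 58.90 mm. Layer 32 is larger (86.93 vs 58.90 mm).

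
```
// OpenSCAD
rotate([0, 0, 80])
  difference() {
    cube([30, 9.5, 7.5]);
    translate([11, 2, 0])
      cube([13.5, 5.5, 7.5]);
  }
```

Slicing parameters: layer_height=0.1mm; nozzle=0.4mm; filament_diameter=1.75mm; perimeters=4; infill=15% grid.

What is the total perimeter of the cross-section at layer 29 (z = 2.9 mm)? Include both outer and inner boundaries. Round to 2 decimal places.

117.00 mm

At z = 2.9 mm: the cube is present — its section is the full 30×9.5 rectangle (perimeter 79.00 mm); the cube at (11, 2) is present — its section is the full 13.5×5.5 rectangle (perimeter 38.00 mm); Taking the first minus the rest: starting from the 30×9.5 cube, the 13.5×5.5 cube at (11, 2) lies wholly inside it (removes its full 74.25 mm² and its 38.00 mm outline becomes a hole wall) — boundary (outer + 1 inner loop) = 117.00 mm; (whole slice rotated 80° about Z — lengths, areas and connectivity unchanged). Overall, the cross-section is one region with 1 hole. Total boundary length (outer + inner) = 117.00 mm.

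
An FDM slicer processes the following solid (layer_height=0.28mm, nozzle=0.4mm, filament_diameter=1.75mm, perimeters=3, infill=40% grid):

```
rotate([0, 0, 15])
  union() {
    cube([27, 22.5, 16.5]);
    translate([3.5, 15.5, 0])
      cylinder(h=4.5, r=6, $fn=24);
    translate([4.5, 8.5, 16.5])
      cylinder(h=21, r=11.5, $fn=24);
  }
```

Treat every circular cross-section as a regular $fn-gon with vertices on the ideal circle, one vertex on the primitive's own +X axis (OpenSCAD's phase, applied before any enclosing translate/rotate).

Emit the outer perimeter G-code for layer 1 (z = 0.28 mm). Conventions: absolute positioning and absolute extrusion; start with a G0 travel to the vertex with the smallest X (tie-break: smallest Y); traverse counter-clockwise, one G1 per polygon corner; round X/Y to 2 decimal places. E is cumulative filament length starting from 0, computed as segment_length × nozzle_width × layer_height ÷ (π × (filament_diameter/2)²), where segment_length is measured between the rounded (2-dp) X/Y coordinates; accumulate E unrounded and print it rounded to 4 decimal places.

At z = 0.28 mm: the cube is present — its section is the full 27×22.5 rectangle; the r=6 cylinder at (3.5, 15.5) gives a regular 24-gon of circumradius 6 (constant along its height); the cylinder at (4.5, 8.5) is absent (z outside [16.5, 37.5]); Merging all regions: the regions partially overlap (shared area 95.13 mm²), so overlapping operands fuse into one piece — 1 connected region; (whole slice rotated 15° about Z — lengths, areas and connectivity unchanged). The outline is a single polygon with 13 vertices. Extrusion per mm of travel: 0.4 × 0.28 / (π × 0.875²) = 0.046564. Accumulating E over each segment gives final E = 4.6859.

G0 X-6.63 Y15.88 Z0.28
G1 X-6.43 Y14.32 E0.0732
G1 X-5.83 Y12.88 E0.1459
G1 X-4.87 Y11.64 E0.2189
G1 X-3.63 Y10.68 E0.2919
G1 X-2.77 Y10.32 E0.3353
G1 X0.00 Y0.00 E0.8329
G1 X26.08 Y6.99 E2.0901
G1 X20.26 Y28.72 E3.1376
G1 X-5.82 Y21.73 E4.3949
G1 X-5.26 Y19.62 E4.4965
G1 X-5.83 Y18.88 E4.5400
G1 X-6.43 Y17.43 E4.6131
G1 X-6.63 Y15.88 E4.6859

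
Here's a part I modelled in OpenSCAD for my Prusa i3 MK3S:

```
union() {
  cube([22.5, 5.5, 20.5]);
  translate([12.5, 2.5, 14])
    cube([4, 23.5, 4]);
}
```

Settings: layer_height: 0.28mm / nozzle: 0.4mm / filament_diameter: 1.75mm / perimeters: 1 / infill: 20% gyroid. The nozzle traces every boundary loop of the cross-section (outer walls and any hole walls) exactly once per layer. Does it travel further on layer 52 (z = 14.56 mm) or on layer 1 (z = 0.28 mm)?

Layer 52 (z = 14.56): the cube (footprint 22.5×5.5) is included at this height (perimeter 56.00 mm); the cube at (12.5, 2.5) (footprint 4×23.5) is included at this height (perimeter 55.00 mm); Combining (union): the regions partially overlap (shared area 12.00 mm²), so the edge portions inside another operand are dropped and the merged outline is re-measured after clipping — boundary = 97.00 mm. So its perimeter = 97.00 mm. Layer 1 (z = 0.28): the cube is present — its section is the full 22.5×5.5 rectangle (perimeter 56.00 mm); the cube at (12.5, 2.5) is not intersected at this z (z outside [14, 18]); Combining (union): only the 22.5×5.5 cube is present, so the union is just that shape — boundary = 56.00 mm. So its perimeter = 56.00 mm. Layer 52 is larger (97.00 vs 56.00 mm).

layer 52 (z = 14.56 mm)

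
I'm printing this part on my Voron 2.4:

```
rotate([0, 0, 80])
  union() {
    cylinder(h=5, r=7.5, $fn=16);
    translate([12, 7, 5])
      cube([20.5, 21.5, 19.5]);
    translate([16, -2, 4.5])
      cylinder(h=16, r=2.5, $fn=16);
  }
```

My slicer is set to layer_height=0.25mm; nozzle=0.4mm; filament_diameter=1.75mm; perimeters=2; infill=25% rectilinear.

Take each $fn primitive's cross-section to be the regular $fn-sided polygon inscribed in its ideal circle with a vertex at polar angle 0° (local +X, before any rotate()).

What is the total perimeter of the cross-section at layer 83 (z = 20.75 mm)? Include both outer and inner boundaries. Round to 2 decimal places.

84.00 mm

At z = 20.75 mm: the cylinder does not reach this height (z outside [0, 5]); the cube at (12, 7) (footprint 20.5×21.5) is included at this height (perimeter 84.00 mm); the cylinder at (16, -2) is absent (z outside [4.5, 20.5]); Taking the union: only the 20.5×21.5 cube at (12, 7) is present, so the union is just that shape — boundary = 84.00 mm; (rotated 80° about Z; rotation is an isometry so areas/perimeters/island counts are preserved). Overall, the cross-section is a single solid region. Total boundary length (outer) = 84.00 mm.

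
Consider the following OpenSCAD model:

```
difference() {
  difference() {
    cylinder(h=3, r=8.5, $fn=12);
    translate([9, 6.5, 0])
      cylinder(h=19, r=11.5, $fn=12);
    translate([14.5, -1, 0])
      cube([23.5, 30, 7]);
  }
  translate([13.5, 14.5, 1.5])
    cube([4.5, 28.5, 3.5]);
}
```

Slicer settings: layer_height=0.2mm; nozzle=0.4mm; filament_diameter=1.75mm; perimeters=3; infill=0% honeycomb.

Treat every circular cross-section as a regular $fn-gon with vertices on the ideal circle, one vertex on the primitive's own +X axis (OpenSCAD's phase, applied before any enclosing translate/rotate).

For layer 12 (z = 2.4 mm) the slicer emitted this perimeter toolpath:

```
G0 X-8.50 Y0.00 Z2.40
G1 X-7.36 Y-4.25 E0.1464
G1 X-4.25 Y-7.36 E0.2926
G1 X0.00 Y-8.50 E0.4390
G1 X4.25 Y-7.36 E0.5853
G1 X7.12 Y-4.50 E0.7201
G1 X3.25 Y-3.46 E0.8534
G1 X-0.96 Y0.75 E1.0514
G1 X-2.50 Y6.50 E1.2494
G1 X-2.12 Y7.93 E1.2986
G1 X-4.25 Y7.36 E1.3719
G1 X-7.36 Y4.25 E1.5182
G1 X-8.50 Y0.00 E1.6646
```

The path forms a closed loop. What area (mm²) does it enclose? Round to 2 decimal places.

Apply the shoelace formula to the sequence of (X, Y) vertices; enclosed area = 123.39 mm².

123.39 mm²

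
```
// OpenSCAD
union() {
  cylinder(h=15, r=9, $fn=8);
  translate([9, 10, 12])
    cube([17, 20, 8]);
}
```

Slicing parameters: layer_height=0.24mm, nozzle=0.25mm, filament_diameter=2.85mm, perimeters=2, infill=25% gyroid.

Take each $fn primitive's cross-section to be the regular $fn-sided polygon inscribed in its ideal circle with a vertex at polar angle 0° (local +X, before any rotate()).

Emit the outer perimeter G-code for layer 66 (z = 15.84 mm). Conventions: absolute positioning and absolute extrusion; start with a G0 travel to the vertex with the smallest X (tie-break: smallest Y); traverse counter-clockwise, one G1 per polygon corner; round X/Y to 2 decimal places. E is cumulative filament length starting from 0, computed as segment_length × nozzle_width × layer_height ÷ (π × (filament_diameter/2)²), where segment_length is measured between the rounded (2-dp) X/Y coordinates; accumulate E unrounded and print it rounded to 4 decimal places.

G0 X9.00 Y10.00 Z15.84
G1 X26.00 Y10.00 E0.1599
G1 X26.00 Y30.00 E0.3480
G1 X9.00 Y30.00 E0.5079
G1 X9.00 Y10.00 E0.6960

At z = 15.84 mm: the cylinder is absent (z outside [0, 15]); the 17×20 cube at (9, 10) contributes its full rectangle; Merging all regions: only the 17×20 cube at (9, 10) is present, so the union is just that shape — 1 connected region. The outline is a single polygon with 4 vertices. Extrusion per mm of travel: 0.25 × 0.24 / (π × 1.425²) = 0.009405. Accumulating E over each segment gives final E = 0.6960.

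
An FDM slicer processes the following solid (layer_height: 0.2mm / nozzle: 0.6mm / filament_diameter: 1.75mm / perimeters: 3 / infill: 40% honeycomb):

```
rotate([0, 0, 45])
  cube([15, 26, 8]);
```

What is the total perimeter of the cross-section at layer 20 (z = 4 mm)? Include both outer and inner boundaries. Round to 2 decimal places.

82.00 mm

At z = 4 mm: the 15×26 cube contributes its full rectangle (perimeter 82.00 mm); (rotated 45° about Z; rotation is an isometry so areas/perimeters/island counts are preserved). Overall, the cross-section is a single solid region. Total boundary length (outer) = 82.00 mm.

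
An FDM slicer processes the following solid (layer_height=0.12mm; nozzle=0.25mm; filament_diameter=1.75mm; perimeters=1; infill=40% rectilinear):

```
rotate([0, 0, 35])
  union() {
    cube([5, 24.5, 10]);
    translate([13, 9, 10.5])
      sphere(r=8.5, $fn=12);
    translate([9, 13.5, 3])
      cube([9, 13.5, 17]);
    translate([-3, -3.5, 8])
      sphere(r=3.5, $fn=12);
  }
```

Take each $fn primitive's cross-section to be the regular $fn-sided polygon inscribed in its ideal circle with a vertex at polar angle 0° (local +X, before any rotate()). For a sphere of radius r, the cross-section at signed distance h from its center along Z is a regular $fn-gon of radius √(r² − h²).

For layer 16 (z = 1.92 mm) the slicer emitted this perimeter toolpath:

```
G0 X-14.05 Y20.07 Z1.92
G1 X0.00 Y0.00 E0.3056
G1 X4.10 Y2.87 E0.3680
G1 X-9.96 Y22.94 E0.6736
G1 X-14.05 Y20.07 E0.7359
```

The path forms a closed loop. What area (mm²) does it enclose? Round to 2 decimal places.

122.52 mm²

Apply the shoelace formula to the sequence of (X, Y) vertices; enclosed area = 122.52 mm².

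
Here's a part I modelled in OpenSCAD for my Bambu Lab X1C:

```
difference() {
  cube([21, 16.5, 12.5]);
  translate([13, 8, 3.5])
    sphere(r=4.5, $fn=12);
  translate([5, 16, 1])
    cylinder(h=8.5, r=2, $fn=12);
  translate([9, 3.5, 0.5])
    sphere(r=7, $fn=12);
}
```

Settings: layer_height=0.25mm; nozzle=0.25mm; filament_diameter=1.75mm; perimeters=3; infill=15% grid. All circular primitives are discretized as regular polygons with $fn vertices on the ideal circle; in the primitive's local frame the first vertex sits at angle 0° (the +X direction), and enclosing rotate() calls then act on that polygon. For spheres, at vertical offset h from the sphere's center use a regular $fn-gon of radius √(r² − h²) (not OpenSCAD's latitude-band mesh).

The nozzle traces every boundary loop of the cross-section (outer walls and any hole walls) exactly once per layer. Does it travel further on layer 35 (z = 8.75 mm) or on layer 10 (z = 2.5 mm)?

Layer 35 (z = 8.75): the cube (footprint 21×16.5) is included at this height (perimeter 75.00 mm); the sphere at (13, 8) is absent (|z−center|=5.250 > r=4.5); the cylinder at (5, 16): section is a regular 12-gon, circumradius r=2 (perimeter = 2·12·2.000·sin(180°/12) = 12.42 mm); the sphere at (9, 3.5) is not intersected at this z (|z−center|=8.250 > r=7); After the difference (first − rest): starting from the 21×16.5 cube, the r=2 cylinder at (5, 16) partially overlaps it — only the 7.93 mm² overlap (of its 12.00 mm²) is removed, clipping the outline — boundary = 78.51 mm. So its perimeter = 78.51 mm. Layer 10 (z = 2.5): the cube (footprint 21×16.5) is included at this height (perimeter 75.00 mm); the sphere at (13, 8): section is a regular 12-gon, circumradius = √(r²−h²) = √(4.5²−1²) = 4.387 (perimeter = 2·12·4.387·sin(180°/12) = 27.25 mm); the r=2 cylinder at (5, 16) contributes a regular 12-gon of circumradius 2 (perimeter = 2·12·2.000·sin(180°/12) = 12.42 mm); the sphere at (9, 3.5): section is a regular 12-gon, circumradius = √(r²−h²) = √(7²−2²) = 6.708 (perimeter = 2·12·6.708·sin(180°/12) = 41.67 mm); Taking the first minus the rest: starting from the 21×16.5 cube, the r=4.5 sphere at (13, 8) lies wholly inside it (removes its full 57.75 mm² and its 27.25 mm outline becomes a hole wall); the r=2 cylinder at (5, 16) partially overlaps it — only the 7.93 mm² overlap (of its 12.00 mm²) is removed, clipping the outline; the r=7 sphere at (9, 3.5) partially overlaps it — only the 81.99 mm² overlap (of its 135.00 mm²) is removed, clipping the outline — boundary = 101.72 mm. So its perimeter = 101.72 mm. Layer 10 is larger (101.72 vs 78.51 mm).

layer 10 (z = 2.5 mm)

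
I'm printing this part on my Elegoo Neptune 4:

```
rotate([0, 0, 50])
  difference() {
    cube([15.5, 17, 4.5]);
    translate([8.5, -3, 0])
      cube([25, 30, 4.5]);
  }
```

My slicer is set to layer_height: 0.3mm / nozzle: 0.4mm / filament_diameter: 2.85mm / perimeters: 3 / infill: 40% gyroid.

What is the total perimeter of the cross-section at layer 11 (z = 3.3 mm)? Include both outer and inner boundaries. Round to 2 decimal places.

At z = 3.3 mm: the 15.5×17 cube contributes its full rectangle (perimeter 65.00 mm); the cube at (8.5, -3) (footprint 25×30) is included at this height (perimeter 110.00 mm); Subtracting the remaining from the first: starting from the 15.5×17 cube, the 25×30 cube at (8.5, -3) partially overlaps it — only the 119.00 mm² overlap (of its 750.00 mm²) is removed, clipping the outline — boundary = 51.00 mm; (whole slice rotated 50° about Z — lengths, areas and connectivity unchanged). Overall, the cross-section is a single solid region. Total boundary length (outer) = 51.00 mm.

51.00 mm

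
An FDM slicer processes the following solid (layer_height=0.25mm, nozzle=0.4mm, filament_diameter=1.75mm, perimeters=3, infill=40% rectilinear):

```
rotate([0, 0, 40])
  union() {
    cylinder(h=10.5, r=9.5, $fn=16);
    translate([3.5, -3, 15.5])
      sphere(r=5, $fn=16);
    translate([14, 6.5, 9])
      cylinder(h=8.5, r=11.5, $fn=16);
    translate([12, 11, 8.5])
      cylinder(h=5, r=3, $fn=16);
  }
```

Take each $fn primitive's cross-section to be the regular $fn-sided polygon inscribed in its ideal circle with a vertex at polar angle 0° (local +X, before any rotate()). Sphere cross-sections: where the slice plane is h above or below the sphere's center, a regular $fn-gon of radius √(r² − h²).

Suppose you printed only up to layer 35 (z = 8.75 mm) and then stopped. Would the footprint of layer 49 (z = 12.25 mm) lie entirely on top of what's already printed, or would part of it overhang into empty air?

part overhangs

Compare the two slices. At z = 8.75: the r=9.5 cylinder contributes a regular 16-gon of circumradius 9.5 (area = (16/2)·9.500²·sin(360°/16) = 276.30 mm²); the sphere at (3.5, -3) is absent (|z−center|=6.750 > r=5); the cylinder at (14, 6.5) does not reach this height (z outside [9, 17.5]); the cylinder at (12, 11): section is a regular 16-gon, circumradius r=3 (area = (16/2)·3.000²·sin(360°/16) = 27.55 mm²); Combining (union): the 2 present regions are separate (no shared area or edge), so areas and boundary lengths simply add and each stays a separate island — area = 303.85 mm²; (whole slice rotated 40° about Z — lengths, areas and connectivity unchanged). At z = 12.25: the cylinder is absent (z outside [0, 10.5]); the r=5 sphere at (3.5, -3) contributes a regular 16-gon of circumradius √(5²−3.25²) = 3.800 (area = (16/2)·3.800²·sin(360°/16) = 44.20 mm²); the cylinder at (14, 6.5): section is a regular 16-gon, circumradius r=11.5 (area = (16/2)·11.500²·sin(360°/16) = 404.88 mm²); the r=3 cylinder at (12, 11) contributes a regular 16-gon of circumradius 3 (area = (16/2)·3.000²·sin(360°/16) = 27.55 mm²); Taking the union: the regions partially overlap — summed areas 476.63 mm² minus the doubly-counted overlap 30.39 mm² gives 446.24 mm² — area = 446.24 mm²; (rotated 40° about Z; rotation is an isometry so areas/perimeters/island counts are preserved). Checking containment: at z = 12.25 the cross-section extends beyond the z = 8.75 cross-section by about 327.44 mm².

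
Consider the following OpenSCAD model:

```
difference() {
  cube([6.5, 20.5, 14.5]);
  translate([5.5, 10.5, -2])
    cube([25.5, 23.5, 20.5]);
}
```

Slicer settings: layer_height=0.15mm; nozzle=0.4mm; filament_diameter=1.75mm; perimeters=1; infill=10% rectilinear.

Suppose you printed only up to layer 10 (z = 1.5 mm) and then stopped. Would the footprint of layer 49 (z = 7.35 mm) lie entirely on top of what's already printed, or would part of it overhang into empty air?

Compare the two slices. At z = 1.5: the cube is present — its section is the full 6.5×20.5 rectangle (area 133.25 mm²); the cube at (5.5, 10.5) is present — its section is the full 25.5×23.5 rectangle (area 599.25 mm²); Subtracting the remaining from the first: starting from the 6.5×20.5 cube (133.25 mm²), the 25.5×23.5 cube at (5.5, 10.5) partially overlaps it — only the 10.00 mm² overlap (of its 599.25 mm²) is removed, clipping the outline — area = 123.25 mm². At z = 7.35: the cube is present — its section is the full 6.5×20.5 rectangle (area 133.25 mm²); the cube at (5.5, 10.5) (footprint 25.5×23.5) is included at this height (area 599.25 mm²); Subtracting the remaining from the first: starting from the 6.5×20.5 cube (133.25 mm²), the 25.5×23.5 cube at (5.5, 10.5) partially overlaps it — only the 10.00 mm² overlap (of its 599.25 mm²) is removed, clipping the outline — area = 123.25 mm². Checking containment: the cross-section at z = 7.35 is a subset of the cross-section at z = 1.5.

entirely on top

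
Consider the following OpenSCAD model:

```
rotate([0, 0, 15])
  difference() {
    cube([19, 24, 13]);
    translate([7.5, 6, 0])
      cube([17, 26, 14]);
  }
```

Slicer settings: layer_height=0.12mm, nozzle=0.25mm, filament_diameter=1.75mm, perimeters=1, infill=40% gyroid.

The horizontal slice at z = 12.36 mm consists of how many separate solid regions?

1

At z = 12.36 mm: the cube (footprint 19×24) is included at this height; the 17×26 cube at (7.5, 6) contributes its full rectangle; Subtracting the remaining from the first: starting from the 19×24 cube, the 17×26 cube at (7.5, 6) partially overlaps it — only the 207.00 mm² overlap (of its 442.00 mm²) is removed, clipping the outline — 1 connected region; (rotated 15° about Z; rotation is an isometry so areas/perimeters/island counts are preserved). The result has 1 disconnected region.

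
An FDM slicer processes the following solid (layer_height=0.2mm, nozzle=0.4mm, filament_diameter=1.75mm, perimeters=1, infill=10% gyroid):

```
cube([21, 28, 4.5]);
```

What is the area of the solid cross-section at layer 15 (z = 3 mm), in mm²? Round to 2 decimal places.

At z = 3 mm: the 21×28 cube contributes its full rectangle (area 588.00 mm²). Overall, the cross-section is a single solid region. Net area = 588.00 mm².

588.00 mm²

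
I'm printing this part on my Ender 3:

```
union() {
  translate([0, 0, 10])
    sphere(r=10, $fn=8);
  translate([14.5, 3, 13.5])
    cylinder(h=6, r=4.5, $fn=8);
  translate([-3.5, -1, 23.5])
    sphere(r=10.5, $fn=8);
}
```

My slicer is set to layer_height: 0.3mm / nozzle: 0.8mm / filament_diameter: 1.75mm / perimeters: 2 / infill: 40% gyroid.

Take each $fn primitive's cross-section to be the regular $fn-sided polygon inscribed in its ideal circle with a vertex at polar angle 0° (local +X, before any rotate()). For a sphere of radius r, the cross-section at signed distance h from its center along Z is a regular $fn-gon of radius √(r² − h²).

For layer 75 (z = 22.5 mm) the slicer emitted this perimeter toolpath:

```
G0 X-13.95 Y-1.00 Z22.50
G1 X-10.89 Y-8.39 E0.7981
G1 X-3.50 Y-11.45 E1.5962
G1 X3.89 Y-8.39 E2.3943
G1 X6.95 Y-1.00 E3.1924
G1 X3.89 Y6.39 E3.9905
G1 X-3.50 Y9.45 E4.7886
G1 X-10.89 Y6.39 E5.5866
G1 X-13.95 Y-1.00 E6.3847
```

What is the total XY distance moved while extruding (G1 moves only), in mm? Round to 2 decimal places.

63.99 mm

Sum the Euclidean lengths of each G1 segment: total = 63.99 mm.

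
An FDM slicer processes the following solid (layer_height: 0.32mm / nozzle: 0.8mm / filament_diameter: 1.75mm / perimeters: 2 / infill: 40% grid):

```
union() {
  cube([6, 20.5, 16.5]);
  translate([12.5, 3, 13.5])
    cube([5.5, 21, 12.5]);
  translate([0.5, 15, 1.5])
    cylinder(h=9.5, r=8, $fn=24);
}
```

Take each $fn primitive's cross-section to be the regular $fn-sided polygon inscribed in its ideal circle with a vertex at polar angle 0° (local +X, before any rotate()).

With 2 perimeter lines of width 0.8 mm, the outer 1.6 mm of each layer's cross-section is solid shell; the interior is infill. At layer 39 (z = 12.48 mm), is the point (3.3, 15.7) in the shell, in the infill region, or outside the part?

At z = 12.48 mm: the cube is present — its section is the full 6×20.5 rectangle; the cube at (12.5, 3) does not reach this height (z outside [13.5, 26]); the cylinder at (0.5, 15) is absent (z outside [1.5, 11]); Taking the union: only the 6×20.5 cube is present, so the union is just that shape — 1 connected region. Overall, the cross-section is a single solid region. The nearest boundary edge runs (6.00, 0.00)→(6.00, 20.50); distance from the point to it = 2.70 mm. The point is inside the cross-section and 2.70 mm from the nearest boundary — more than the 1.6 mm shell width (2 × 0.8), so it's in the infill interior.

infill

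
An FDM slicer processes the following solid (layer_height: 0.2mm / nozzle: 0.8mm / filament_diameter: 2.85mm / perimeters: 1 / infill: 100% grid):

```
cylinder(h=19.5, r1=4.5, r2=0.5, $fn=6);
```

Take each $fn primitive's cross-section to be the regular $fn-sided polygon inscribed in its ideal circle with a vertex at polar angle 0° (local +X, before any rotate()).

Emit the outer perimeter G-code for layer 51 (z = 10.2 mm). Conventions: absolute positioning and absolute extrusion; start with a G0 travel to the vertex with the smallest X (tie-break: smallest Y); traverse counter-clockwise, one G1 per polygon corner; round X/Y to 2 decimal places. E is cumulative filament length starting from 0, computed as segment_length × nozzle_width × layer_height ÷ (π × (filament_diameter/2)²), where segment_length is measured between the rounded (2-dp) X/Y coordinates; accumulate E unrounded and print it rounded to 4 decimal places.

G0 X-2.41 Y0.00 Z10.20
G1 X-1.20 Y-2.09 E0.0606
G1 X1.20 Y-2.09 E0.1208
G1 X2.41 Y0.00 E0.1813
G1 X1.20 Y2.09 E0.2419
G1 X-1.20 Y2.09 E0.3021
G1 X-2.41 Y0.00 E0.3627

At z = 10.2 mm: the cone: at t=0.523 of its height the radius interpolates to r₁+(r₂−r₁)t = 2.408, giving a regular 6-gon of that circumradius. The outline is a single polygon with 6 vertices. Extrusion per mm of travel: 0.8 × 0.2 / (π × 1.425²) = 0.025081. Accumulating E over each segment gives final E = 0.3627.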